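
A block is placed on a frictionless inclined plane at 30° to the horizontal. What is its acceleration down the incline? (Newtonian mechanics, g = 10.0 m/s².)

a = g sin(θ) = 10.0 × sin(30°) = 10.0 × 0.5 = 5.0 m/s²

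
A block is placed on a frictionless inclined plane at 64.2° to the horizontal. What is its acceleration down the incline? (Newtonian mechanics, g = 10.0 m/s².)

a = g sin(θ) = 10.0 × sin(64.2°) = 10.0 × 0.9003 = 9.0 m/s²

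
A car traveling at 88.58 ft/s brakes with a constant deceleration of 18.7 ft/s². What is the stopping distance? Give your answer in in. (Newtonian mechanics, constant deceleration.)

v₀ = 88.58 ft/s × 0.3048 = 26.9992 m/s
a = 18.7 ft/s² × 0.3048 = 5.69976 m/s²
d = v₀² / (2a) = 26.9992² / (2 × 5.69976) = 728.957 / 11.3995 = 63.9464 m
d = 63.9464 m / 0.0254 = 2518 in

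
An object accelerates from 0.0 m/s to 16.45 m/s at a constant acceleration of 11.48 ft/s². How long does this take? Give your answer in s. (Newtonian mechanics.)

a = 11.48 ft/s² × 0.3048 = 3.4991 m/s²
t = (v - v₀) / a = (16.45 - 0.0) / 3.4991 = 4.701 s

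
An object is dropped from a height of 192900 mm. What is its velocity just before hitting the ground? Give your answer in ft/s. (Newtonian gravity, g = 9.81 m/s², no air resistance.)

h = 192900 mm × 0.001 = 192.9 m
v = √(2gh) = √(2 × 9.81 × 192.9) = 61.5199 m/s
v = 61.5199 m/s / 0.3048 = 201.8 ft/s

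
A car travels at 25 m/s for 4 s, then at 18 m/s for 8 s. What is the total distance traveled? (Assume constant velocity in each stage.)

d₁ = v₁t₁ = 25 × 4 = 100 m
d₂ = v₂t₂ = 18 × 8 = 144 m
d_total = 100 + 144 = 244 m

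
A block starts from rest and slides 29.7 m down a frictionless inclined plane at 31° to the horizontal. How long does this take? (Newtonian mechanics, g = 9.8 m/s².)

a = g sin(θ) = 9.8 × sin(31°) = 5.0474 m/s²
t = √(2d/a) = √(2 × 29.7 / 5.0474) = 3.43 s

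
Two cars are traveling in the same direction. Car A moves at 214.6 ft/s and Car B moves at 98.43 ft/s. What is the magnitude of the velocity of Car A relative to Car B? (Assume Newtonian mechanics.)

v_rel = |v_A - v_B| = |214.6 - 98.43| = 116.17 ft/s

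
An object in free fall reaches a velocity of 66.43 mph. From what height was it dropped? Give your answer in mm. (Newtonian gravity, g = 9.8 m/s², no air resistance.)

v = 66.43 mph × 0.44704 = 29.6969 m/s
h = v² / (2g) = 29.6969² / (2 × 9.8) = 44.9952 m
h = 44.9952 m / 0.001 = 45000 mm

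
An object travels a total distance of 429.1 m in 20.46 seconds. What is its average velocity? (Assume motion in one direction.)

v_avg = Δd / Δt = 429.1 / 20.46 = 20.97 m/s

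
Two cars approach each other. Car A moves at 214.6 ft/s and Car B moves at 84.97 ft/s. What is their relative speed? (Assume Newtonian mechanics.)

v_rel = v_A + v_B = 214.6 + 84.97 = 299.57 ft/s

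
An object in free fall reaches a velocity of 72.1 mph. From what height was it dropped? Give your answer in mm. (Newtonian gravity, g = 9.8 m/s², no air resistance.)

v = 72.1 mph × 0.44704 = 32.2316 m/s
h = v² / (2g) = 32.2316² / (2 × 9.8) = 53.0039 m
h = 53.0039 m / 0.001 = 53000 mm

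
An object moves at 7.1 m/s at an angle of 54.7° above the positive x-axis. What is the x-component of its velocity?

vₓ = v cos(θ) = 7.1 × cos(54.7°) = 4.1 m/s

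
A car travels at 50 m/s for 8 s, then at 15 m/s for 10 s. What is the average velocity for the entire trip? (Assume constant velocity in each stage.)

d₁ = v₁t₁ = 50 × 8 = 400 m
d₂ = v₂t₂ = 15 × 10 = 150 m
d_total = 550 m, t_total = 18 s
v_avg = d_total/t_total = 550/18 = 30.56 m/s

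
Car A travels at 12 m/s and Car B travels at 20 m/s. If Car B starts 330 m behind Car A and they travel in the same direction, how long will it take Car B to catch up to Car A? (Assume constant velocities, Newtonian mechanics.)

Relative speed: v_rel = 20 - 12 = 8 m/s
Time to catch: t = d₀/v_rel = 330/8 = 41.25 s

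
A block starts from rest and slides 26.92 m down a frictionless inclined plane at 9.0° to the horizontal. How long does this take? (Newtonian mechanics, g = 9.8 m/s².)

a = g sin(θ) = 9.8 × sin(9.0°) = 1.5331 m/s²
t = √(2d/a) = √(2 × 26.92 / 1.5331) = 5.93 s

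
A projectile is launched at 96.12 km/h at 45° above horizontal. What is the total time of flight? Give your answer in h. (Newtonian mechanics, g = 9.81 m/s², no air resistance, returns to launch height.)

v₀ = 96.12 km/h × 0.2777777777777778 = 26.7 m/s
T = 2 × v₀ × sin(θ) / g = 2 × 26.7 × sin(45°) / 9.81 = 2 × 26.7 × 0.707107 / 9.81 = 3.84908 s
T = 3.84908 s / 3600.0 = 0.001069 h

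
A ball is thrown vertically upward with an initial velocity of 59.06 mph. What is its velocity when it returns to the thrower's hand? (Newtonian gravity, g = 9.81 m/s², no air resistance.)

By conservation of energy (no air resistance), the ball returns to the throw height with the same speed as launch, but directed downward.
|v_ground| = v₀ = 59.06 mph
v_ground = 59.06 mph (downward)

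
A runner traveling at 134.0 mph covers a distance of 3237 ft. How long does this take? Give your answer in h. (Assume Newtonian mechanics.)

d = 3237 ft × 0.3048 = 986.638 m
v = 134.0 mph × 0.44704 = 59.9034 m/s
t = d / v = 986.638 / 59.9034 = 16.4705 s
t = 16.4705 s / 3600.0 = 0.004575 h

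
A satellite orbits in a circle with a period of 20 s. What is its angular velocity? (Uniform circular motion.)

ω = 2π/T = 2π/20 = 0.3142 rad/s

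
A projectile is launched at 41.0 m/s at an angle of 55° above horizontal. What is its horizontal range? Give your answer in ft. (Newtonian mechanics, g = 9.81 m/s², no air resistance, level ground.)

R = v₀² × sin(2θ) / g = 41.0² × sin(2 × 55°) / 9.81 = 1681.0 × 0.939693 / 9.81 = 161.022 m
R = 161.022 m / 0.3048 = 528.3 ft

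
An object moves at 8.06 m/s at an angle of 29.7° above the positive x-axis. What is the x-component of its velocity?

vₓ = v cos(θ) = 8.06 × cos(29.7°) = 7.0 m/s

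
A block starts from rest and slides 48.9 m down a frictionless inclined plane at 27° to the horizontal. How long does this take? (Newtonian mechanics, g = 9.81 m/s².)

a = g sin(θ) = 9.81 × sin(27°) = 4.4536 m/s²
t = √(2d/a) = √(2 × 48.9 / 4.4536) = 4.69 s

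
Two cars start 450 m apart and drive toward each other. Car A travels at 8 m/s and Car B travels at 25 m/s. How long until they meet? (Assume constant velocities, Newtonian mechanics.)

Combined speed: v_combined = 8 + 25 = 33 m/s
Time to meet: t = d/v_combined = 450/33 = 13.64 s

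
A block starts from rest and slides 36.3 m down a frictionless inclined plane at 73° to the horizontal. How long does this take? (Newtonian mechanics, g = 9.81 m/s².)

a = g sin(θ) = 9.81 × sin(73°) = 9.3813 m/s²
t = √(2d/a) = √(2 × 36.3 / 9.3813) = 2.78 s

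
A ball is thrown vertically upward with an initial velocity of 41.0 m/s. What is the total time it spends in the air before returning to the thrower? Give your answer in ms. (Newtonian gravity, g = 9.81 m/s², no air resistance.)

t_total = 2 × v₀ / g = 2 × 41.0 / 9.81 = 8.35882 s
t_total = 8.35882 s / 0.001 = 8359 ms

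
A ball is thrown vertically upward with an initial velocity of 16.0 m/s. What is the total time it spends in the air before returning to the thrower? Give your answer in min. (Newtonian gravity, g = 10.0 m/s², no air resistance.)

t_total = 2 × v₀ / g = 2 × 16.0 / 10.0 = 3.2 s
t_total = 3.2 s / 60.0 = 0.05333 min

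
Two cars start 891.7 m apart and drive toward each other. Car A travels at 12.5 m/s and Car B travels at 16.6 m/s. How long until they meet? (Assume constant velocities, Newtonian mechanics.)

Combined speed: v_combined = 12.5 + 16.6 = 29.1 m/s
Time to meet: t = d/v_combined = 891.7/29.1 = 30.64 s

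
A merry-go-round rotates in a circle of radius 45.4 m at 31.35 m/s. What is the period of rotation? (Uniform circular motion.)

T = 2πr/v = 2π×45.4/31.35 = 9.1 s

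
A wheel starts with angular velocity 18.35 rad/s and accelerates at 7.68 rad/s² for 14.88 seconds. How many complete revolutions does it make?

θ = ω₀t + ½αt² = 18.35×14.88 + ½×7.68×14.88² = 1123.279296 rad
Total revolutions = θ/(2π) = 1123.279296/(2π) = 178.78
Complete revolutions = ⌊178.78⌋ = 178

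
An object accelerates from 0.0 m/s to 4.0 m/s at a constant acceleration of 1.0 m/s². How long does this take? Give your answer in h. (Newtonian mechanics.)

t = (v - v₀) / a = (4.0 - 0.0) / 1.0 = 4.0 s
t = 4.0 s / 3600.0 = 0.001111 h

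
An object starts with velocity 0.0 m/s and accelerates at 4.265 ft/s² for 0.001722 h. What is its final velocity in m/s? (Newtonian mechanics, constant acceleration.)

a = 4.265 ft/s² × 0.3048 = 1.29997 m/s²
t = 0.001722 h × 3600.0 = 6.1992 s
v = v₀ + a × t = 0.0 + 1.29997 × 6.1992 = 8.059 m/s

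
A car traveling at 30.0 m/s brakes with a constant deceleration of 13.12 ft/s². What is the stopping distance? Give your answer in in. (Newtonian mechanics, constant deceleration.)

a = 13.12 ft/s² × 0.3048 = 3.99898 m/s²
d = v₀² / (2a) = 30.0² / (2 × 3.99898) = 900.0 / 7.99796 = 112.529 m
d = 112.529 m / 0.0254 = 4430 in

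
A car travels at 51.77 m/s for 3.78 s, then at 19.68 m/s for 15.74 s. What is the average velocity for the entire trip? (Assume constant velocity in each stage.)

d₁ = v₁t₁ = 51.77 × 3.78 = 195.6906 m
d₂ = v₂t₂ = 19.68 × 15.74 = 309.7632 m
d_total = 505.4538 m, t_total = 19.52 s
v_avg = d_total/t_total = 505.4538/19.52 = 25.89 m/s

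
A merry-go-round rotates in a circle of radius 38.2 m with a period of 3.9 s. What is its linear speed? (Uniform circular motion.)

v = 2πr/T = 2π×38.2/3.9 = 61.54 m/s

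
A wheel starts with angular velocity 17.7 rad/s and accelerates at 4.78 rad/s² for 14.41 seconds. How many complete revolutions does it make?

θ = ω₀t + ½αt² = 17.7×14.41 + ½×4.78×14.41² = 751.335959 rad
Total revolutions = θ/(2π) = 751.335959/(2π) = 119.58
Complete revolutions = ⌊119.58⌋ = 119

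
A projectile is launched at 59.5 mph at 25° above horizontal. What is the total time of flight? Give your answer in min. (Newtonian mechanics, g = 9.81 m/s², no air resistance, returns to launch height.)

v₀ = 59.5 mph × 0.44704 = 26.5989 m/s
T = 2 × v₀ × sin(θ) / g = 2 × 26.5989 × sin(25°) / 9.81 = 2 × 26.5989 × 0.422618 / 9.81 = 2.29178 s
T = 2.29178 s / 60.0 = 0.0382 min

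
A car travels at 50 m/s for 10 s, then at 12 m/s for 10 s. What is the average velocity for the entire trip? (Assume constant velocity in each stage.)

d₁ = v₁t₁ = 50 × 10 = 500 m
d₂ = v₂t₂ = 12 × 10 = 120 m
d_total = 620 m, t_total = 20 s
v_avg = d_total/t_total = 620/20 = 31.0 m/s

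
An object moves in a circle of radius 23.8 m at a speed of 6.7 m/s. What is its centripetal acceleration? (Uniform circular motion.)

a_c = v²/r = 6.7²/23.8 = 44.89/23.8 = 1.89 m/s²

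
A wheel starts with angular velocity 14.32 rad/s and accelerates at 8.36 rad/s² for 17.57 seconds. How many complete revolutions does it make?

θ = ω₀t + ½αt² = 14.32×17.57 + ½×8.36×17.57² = 1541.988882 rad
Total revolutions = θ/(2π) = 1541.988882/(2π) = 245.42
Complete revolutions = ⌊245.42⌋ = 245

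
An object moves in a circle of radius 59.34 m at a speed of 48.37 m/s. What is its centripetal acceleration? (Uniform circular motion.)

a_c = v²/r = 48.37²/59.34 = 2339.6569/59.34 = 39.43 m/s²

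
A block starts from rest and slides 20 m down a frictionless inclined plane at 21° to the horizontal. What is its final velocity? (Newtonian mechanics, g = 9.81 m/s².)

a = g sin(θ) = 9.81 × sin(21°) = 3.5156 m/s²
v = √(2ad) = √(2 × 3.5156 × 20) = 11.86 m/s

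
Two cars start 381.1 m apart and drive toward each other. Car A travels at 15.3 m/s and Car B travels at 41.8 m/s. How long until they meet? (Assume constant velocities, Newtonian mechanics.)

Combined speed: v_combined = 15.3 + 41.8 = 57.1 m/s
Time to meet: t = d/v_combined = 381.1/57.1 = 6.67 s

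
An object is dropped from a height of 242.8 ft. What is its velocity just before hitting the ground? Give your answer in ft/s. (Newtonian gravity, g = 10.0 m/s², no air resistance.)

h = 242.8 ft × 0.3048 = 74.0054 m
v = √(2gh) = √(2 × 10.0 × 74.0054) = 38.4722 m/s
v = 38.4722 m/s / 0.3048 = 126.2 ft/s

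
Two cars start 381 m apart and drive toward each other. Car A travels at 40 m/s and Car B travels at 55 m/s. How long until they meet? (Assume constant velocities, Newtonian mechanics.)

Combined speed: v_combined = 40 + 55 = 95 m/s
Time to meet: t = d/v_combined = 381/95 = 4.01 s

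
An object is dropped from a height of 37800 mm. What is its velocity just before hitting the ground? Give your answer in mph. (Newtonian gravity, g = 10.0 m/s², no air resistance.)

h = 37800 mm × 0.001 = 37.8 m
v = √(2gh) = √(2 × 10.0 × 37.8) = 27.4955 m/s
v = 27.4955 m/s / 0.44704 = 61.51 mph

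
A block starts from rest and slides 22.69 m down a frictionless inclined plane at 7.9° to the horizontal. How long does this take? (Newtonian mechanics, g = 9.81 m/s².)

a = g sin(θ) = 9.81 × sin(7.9°) = 1.3483 m/s²
t = √(2d/a) = √(2 × 22.69 / 1.3483) = 5.8 s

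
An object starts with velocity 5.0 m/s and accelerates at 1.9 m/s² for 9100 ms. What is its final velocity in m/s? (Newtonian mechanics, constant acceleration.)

t = 9100 ms × 0.001 = 9.1 s
v = v₀ + a × t = 5.0 + 1.9 × 9.1 = 22.29 m/s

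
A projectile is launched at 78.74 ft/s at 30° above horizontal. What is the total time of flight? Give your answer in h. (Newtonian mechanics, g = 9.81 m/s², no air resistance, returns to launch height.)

v₀ = 78.74 ft/s × 0.3048 = 24.0 m/s
T = 2 × v₀ × sin(θ) / g = 2 × 24.0 × sin(30°) / 9.81 = 2 × 24.0 × 0.5 / 9.81 = 2.44648 s
T = 2.44648 s / 3600.0 = 0.0006796 h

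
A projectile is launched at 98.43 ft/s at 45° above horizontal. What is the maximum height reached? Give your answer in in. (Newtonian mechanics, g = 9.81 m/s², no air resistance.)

v₀ = 98.43 ft/s × 0.3048 = 30.0015 m/s
H = v₀² × sin²(θ) / (2g) = 30.0015² × sin(45°)² / (2 × 9.81) = 900.09 × 0.5 / 19.62 = 22.9381 m
H = 22.9381 m / 0.0254 = 903.1 in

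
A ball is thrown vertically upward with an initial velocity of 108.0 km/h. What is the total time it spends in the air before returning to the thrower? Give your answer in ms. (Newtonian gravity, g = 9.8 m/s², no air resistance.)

v₀ = 108.0 km/h × 0.2777777777777778 = 30.0 m/s
t_total = 2 × v₀ / g = 2 × 30.0 / 9.8 = 6.12245 s
t_total = 6.12245 s / 0.001 = 6122 ms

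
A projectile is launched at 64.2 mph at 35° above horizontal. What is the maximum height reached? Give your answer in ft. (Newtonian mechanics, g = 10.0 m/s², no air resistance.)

v₀ = 64.2 mph × 0.44704 = 28.7 m/s
H = v₀² × sin²(θ) / (2g) = 28.7² × sin(35°)² / (2 × 10.0) = 823.69 × 0.32899 / 20.0 = 13.5493 m
H = 13.5493 m / 0.3048 = 44.45 ft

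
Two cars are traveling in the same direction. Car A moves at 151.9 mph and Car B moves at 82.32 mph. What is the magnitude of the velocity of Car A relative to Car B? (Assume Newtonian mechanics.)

v_rel = |v_A - v_B| = |151.9 - 82.32| = 69.58 mph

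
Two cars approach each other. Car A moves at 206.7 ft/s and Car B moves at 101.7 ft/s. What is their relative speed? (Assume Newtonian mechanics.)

v_rel = v_A + v_B = 206.7 + 101.7 = 308.4 ft/s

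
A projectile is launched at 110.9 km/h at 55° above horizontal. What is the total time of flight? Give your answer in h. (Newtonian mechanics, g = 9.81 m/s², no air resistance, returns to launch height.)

v₀ = 110.9 km/h × 0.2777777777777778 = 30.8056 m/s
T = 2 × v₀ × sin(θ) / g = 2 × 30.8056 × sin(55°) / 9.81 = 2 × 30.8056 × 0.819152 / 9.81 = 5.14464 s
T = 5.14464 s / 3600.0 = 0.001429 h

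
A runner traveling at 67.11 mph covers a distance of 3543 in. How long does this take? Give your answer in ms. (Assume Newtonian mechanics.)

d = 3543 in × 0.0254 = 89.9922 m
v = 67.11 mph × 0.44704 = 30.0009 m/s
t = d / v = 89.9922 / 30.0009 = 2.99965 s
t = 2.99965 s / 0.001 = 3000 ms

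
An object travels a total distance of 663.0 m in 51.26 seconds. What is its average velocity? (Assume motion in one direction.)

v_avg = Δd / Δt = 663.0 / 51.26 = 12.93 m/s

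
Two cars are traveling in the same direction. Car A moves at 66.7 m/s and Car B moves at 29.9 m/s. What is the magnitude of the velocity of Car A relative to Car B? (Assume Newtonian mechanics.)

v_rel = |v_A - v_B| = |66.7 - 29.9| = 36.8 m/s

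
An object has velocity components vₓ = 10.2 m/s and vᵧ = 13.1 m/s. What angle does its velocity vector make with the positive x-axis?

θ = arctan(vᵧ/vₓ) = arctan(13.1/10.2) = 52.09°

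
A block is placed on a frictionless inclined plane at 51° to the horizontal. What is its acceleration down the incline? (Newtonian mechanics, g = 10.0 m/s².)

a = g sin(θ) = 10.0 × sin(51°) = 10.0 × 0.7771 = 7.77 m/s²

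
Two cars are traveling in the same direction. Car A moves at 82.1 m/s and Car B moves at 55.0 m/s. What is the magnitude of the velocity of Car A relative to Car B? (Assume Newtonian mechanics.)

v_rel = |v_A - v_B| = |82.1 - 55.0| = 27.1 m/s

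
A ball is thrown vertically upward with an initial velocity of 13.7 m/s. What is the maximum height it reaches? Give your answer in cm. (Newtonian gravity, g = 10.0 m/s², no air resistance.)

h_max = v₀² / (2g) = 13.7² / (2 × 10.0) = 187.69 / 20.0 = 9.3845 m
h_max = 9.3845 m / 0.01 = 938.4 cm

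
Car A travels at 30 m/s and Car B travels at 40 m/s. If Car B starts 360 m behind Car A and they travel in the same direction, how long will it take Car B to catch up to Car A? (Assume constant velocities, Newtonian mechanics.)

Relative speed: v_rel = 40 - 30 = 10 m/s
Time to catch: t = d₀/v_rel = 360/10 = 36.0 s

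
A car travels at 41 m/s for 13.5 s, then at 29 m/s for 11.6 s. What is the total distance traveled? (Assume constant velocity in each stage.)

d₁ = v₁t₁ = 41 × 13.5 = 553.5 m
d₂ = v₂t₂ = 29 × 11.6 = 336.4 m
d_total = 553.5 + 336.4 = 889.9 m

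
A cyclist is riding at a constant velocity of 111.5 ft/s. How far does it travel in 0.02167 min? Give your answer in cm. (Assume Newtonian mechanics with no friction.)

v = 111.5 ft/s × 0.3048 = 33.9852 m/s
t = 0.02167 min × 60.0 = 1.3002 s
d = v × t = 33.9852 × 1.3002 = 44.1876 m
d = 44.1876 m / 0.01 = 4419 cm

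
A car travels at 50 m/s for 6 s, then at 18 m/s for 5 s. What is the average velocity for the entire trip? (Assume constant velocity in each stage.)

d₁ = v₁t₁ = 50 × 6 = 300 m
d₂ = v₂t₂ = 18 × 5 = 90 m
d_total = 390 m, t_total = 11 s
v_avg = d_total/t_total = 390/11 = 35.45 m/s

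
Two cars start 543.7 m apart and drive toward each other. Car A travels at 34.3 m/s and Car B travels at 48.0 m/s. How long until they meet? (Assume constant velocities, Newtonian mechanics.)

Combined speed: v_combined = 34.3 + 48.0 = 82.3 m/s
Time to meet: t = d/v_combined = 543.7/82.3 = 6.61 s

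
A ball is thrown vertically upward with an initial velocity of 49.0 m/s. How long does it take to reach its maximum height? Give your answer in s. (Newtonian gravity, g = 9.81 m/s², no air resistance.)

t_up = v₀ / g = 49.0 / 9.81 = 4.995 s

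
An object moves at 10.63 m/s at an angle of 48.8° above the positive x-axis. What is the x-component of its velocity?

vₓ = v cos(θ) = 10.63 × cos(48.8°) = 7.0 m/s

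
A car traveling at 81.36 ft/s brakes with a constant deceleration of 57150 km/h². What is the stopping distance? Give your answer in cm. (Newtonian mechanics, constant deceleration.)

v₀ = 81.36 ft/s × 0.3048 = 24.7985 m/s
a = 57150 km/h² × 7.716049382716049e-05 = 4.40972 m/s²
d = v₀² / (2a) = 24.7985² / (2 × 4.40972) = 614.966 / 8.81944 = 69.7285 m
d = 69.7285 m / 0.01 = 6973 cm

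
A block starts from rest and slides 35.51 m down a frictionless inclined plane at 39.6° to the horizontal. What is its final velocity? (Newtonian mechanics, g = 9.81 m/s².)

a = g sin(θ) = 9.81 × sin(39.6°) = 6.2531 m/s²
v = √(2ad) = √(2 × 6.2531 × 35.51) = 21.07 m/s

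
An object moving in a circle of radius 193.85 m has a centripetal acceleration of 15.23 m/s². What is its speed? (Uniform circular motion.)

v = √(a_c × r) = √(15.23 × 193.85) = 54.34 m/s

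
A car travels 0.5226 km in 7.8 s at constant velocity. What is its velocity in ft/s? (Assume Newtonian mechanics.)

d = 0.5226 km × 1000.0 = 522.6 m
v = d / t = 522.6 / 7.8 = 67.0 m/s
v = 67.0 m/s / 0.3048 = 219.8 ft/s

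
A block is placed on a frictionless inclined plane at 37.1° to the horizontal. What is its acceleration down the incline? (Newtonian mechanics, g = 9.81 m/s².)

a = g sin(θ) = 9.81 × sin(37.1°) = 9.81 × 0.6032 = 5.92 m/s²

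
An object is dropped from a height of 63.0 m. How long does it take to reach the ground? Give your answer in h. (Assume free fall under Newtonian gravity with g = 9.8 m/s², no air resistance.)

t = √(2h/g) = √(2 × 63.0 / 9.8) = 3.58569 s
t = 3.58569 s / 3600.0 = 0.000996 h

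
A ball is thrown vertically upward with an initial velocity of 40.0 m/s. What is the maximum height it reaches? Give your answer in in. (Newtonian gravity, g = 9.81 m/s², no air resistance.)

h_max = v₀² / (2g) = 40.0² / (2 × 9.81) = 1600.0 / 19.62 = 81.5494 m
h_max = 81.5494 m / 0.0254 = 3211 in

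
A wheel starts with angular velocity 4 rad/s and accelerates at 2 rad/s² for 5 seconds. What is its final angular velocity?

ω = ω₀ + αt = 4 + 2 × 5 = 14 rad/s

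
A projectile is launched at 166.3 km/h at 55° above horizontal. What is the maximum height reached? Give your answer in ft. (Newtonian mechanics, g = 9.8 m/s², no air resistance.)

v₀ = 166.3 km/h × 0.2777777777777778 = 46.1944 m/s
H = v₀² × sin²(θ) / (2g) = 46.1944² × sin(55°)² / (2 × 9.8) = 2133.92 × 0.67101 / 19.6 = 73.0552 m
H = 73.0552 m / 0.3048 = 239.7 ft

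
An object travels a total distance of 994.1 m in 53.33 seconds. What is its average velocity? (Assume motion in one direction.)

v_avg = Δd / Δt = 994.1 / 53.33 = 18.64 m/s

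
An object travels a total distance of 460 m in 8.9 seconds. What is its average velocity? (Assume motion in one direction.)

v_avg = Δd / Δt = 460 / 8.9 = 51.69 m/s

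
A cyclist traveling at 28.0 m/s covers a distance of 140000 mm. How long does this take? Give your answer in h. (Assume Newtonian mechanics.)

d = 140000 mm × 0.001 = 140.0 m
t = d / v = 140.0 / 28.0 = 5.0 s
t = 5.0 s / 3600.0 = 0.001389 h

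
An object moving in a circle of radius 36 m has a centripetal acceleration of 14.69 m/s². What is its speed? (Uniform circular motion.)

v = √(a_c × r) = √(14.69 × 36) = 23.0 m/s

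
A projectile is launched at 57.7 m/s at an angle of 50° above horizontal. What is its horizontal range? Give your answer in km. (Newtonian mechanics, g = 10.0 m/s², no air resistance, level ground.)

R = v₀² × sin(2θ) / g = 57.7² × sin(2 × 50°) / 10.0 = 3329.29 × 0.984808 / 10.0 = 327.871 m
R = 327.871 m / 1000.0 = 0.3279 km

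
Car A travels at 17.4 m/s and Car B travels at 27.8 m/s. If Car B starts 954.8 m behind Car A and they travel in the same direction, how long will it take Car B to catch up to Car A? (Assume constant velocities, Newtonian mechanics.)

Relative speed: v_rel = 27.8 - 17.4 = 10.4 m/s
Time to catch: t = d₀/v_rel = 954.8/10.4 = 91.81 s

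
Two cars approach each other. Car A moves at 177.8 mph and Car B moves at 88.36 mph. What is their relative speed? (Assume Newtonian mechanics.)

v_rel = v_A + v_B = 177.8 + 88.36 = 266.16 mph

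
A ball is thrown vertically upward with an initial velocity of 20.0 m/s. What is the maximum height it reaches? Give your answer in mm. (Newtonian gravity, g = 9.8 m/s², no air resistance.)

h_max = v₀² / (2g) = 20.0² / (2 × 9.8) = 400.0 / 19.6 = 20.4082 m
h_max = 20.4082 m / 0.001 = 20410 mm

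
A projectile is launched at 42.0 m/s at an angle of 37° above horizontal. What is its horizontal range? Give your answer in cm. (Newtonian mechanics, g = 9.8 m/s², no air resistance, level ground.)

R = v₀² × sin(2θ) / g = 42.0² × sin(2 × 37°) / 9.8 = 1764.0 × 0.961262 / 9.8 = 173.027 m
R = 173.027 m / 0.01 = 17300 cm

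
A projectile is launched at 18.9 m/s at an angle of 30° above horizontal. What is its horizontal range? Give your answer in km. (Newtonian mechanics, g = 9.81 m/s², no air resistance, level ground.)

R = v₀² × sin(2θ) / g = 18.9² × sin(2 × 30°) / 9.81 = 357.21 × 0.866025 / 9.81 = 31.5344 m
R = 31.5344 m / 1000.0 = 0.03153 km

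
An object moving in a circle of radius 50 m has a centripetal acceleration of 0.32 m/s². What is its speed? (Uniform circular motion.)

v = √(a_c × r) = √(0.32 × 50) = 4.0 m/s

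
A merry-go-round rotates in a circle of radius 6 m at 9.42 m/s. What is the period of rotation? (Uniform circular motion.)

T = 2πr/v = 2π×6/9.42 = 4.0 s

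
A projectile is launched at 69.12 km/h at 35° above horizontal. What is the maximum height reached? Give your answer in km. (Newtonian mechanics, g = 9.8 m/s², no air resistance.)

v₀ = 69.12 km/h × 0.2777777777777778 = 19.2 m/s
H = v₀² × sin²(θ) / (2g) = 19.2² × sin(35°)² / (2 × 9.8) = 368.64 × 0.32899 / 19.6 = 6.1877 m
H = 6.1877 m / 1000.0 = 0.006188 km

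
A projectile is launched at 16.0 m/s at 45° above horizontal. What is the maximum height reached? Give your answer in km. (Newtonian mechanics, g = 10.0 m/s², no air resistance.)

H = v₀² × sin²(θ) / (2g) = 16.0² × sin(45°)² / (2 × 10.0) = 256.0 × 0.5 / 20.0 = 6.4 m
H = 6.4 m / 1000.0 = 0.0064 km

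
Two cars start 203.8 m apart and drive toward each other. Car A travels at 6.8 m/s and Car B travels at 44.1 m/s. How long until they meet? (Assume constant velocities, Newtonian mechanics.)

Combined speed: v_combined = 6.8 + 44.1 = 50.9 m/s
Time to meet: t = d/v_combined = 203.8/50.9 = 4.0 s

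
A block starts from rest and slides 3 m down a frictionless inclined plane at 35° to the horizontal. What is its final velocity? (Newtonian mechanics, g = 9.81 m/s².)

a = g sin(θ) = 9.81 × sin(35°) = 5.6268 m/s²
v = √(2ad) = √(2 × 5.6268 × 3) = 5.81 m/s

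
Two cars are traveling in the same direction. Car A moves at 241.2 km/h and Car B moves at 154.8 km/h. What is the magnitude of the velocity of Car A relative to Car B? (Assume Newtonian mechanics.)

v_rel = |v_A - v_B| = |241.2 - 154.8| = 86.4 km/h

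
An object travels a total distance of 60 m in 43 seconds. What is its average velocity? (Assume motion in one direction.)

v_avg = Δd / Δt = 60 / 43 = 1.4 m/s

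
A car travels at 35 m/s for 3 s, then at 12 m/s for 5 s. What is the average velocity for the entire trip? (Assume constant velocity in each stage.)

d₁ = v₁t₁ = 35 × 3 = 105 m
d₂ = v₂t₂ = 12 × 5 = 60 m
d_total = 165 m, t_total = 8 s
v_avg = d_total/t_total = 165/8 = 20.62 m/s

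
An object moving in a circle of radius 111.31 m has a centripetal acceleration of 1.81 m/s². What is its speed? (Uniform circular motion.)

v = √(a_c × r) = √(1.81 × 111.31) = 14.19 m/s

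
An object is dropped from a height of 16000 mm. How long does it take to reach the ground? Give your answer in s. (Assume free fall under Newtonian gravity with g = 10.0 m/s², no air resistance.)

h = 16000 mm × 0.001 = 16.0 m
t = √(2h/g) = √(2 × 16.0 / 10.0) = 1.789 s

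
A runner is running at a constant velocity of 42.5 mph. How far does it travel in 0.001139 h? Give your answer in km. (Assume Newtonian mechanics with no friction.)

v = 42.5 mph × 0.44704 = 18.9992 m/s
t = 0.001139 h × 3600.0 = 4.1004 s
d = v × t = 18.9992 × 4.1004 = 77.9043 m
d = 77.9043 m / 1000.0 = 0.0779 km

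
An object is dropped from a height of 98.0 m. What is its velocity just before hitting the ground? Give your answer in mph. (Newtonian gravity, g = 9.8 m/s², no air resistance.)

v = √(2gh) = √(2 × 9.8 × 98.0) = 43.8269 m/s
v = 43.8269 m/s / 0.44704 = 98.04 mph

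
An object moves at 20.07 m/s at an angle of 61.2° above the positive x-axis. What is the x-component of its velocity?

vₓ = v cos(θ) = 20.07 × cos(61.2°) = 9.67 m/s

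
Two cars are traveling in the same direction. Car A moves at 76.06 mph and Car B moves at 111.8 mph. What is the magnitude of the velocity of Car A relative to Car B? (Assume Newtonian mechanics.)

v_rel = |v_A - v_B| = |76.06 - 111.8| = 35.74 mph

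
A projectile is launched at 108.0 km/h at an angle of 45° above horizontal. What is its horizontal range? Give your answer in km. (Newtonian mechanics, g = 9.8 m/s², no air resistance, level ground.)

v₀ = 108.0 km/h × 0.2777777777777778 = 30.0 m/s
R = v₀² × sin(2θ) / g = 30.0² × sin(2 × 45°) / 9.8 = 900.0 × 1.0 / 9.8 = 91.8367 m
R = 91.8367 m / 1000.0 = 0.09184 km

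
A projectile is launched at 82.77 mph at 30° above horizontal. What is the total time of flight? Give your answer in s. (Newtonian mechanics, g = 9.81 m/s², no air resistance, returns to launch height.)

v₀ = 82.77 mph × 0.44704 = 37.0015 m/s
T = 2 × v₀ × sin(θ) / g = 2 × 37.0015 × sin(30°) / 9.81 = 2 × 37.0015 × 0.5 / 9.81 = 3.772 s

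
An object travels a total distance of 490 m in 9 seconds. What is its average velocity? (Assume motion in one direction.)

v_avg = Δd / Δt = 490 / 9 = 54.44 m/s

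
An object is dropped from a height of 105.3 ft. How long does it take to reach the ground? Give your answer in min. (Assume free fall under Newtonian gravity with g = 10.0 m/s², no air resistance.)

h = 105.3 ft × 0.3048 = 32.0954 m
t = √(2h/g) = √(2 × 32.0954 / 10.0) = 2.53359 s
t = 2.53359 s / 60.0 = 0.04223 min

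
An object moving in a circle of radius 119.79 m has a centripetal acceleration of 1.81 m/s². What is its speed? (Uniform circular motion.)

v = √(a_c × r) = √(1.81 × 119.79) = 14.72 m/s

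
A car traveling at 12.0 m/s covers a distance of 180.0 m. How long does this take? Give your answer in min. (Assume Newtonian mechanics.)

t = d / v = 180.0 / 12.0 = 15.0 s
t = 15.0 s / 60.0 = 0.25 min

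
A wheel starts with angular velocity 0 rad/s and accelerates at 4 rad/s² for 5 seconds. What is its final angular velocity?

ω = ω₀ + αt = 0 + 4 × 5 = 20 rad/s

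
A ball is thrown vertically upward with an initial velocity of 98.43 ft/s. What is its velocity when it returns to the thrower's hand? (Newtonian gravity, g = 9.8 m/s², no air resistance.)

By conservation of energy (no air resistance), the ball returns to the throw height with the same speed as launch, but directed downward.
|v_ground| = v₀ = 98.43 ft/s
v_ground = 98.43 ft/s (downward)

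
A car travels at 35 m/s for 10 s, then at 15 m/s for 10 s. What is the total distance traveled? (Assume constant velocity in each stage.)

d₁ = v₁t₁ = 35 × 10 = 350 m
d₂ = v₂t₂ = 15 × 10 = 150 m
d_total = 350 + 150 = 500 m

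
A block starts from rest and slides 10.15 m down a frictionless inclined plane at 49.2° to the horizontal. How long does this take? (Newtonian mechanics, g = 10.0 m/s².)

a = g sin(θ) = 10.0 × sin(49.2°) = 7.57 m/s²
t = √(2d/a) = √(2 × 10.15 / 7.57) = 1.64 s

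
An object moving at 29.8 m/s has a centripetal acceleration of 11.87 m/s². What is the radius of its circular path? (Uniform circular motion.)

r = v²/a_c = 29.8²/11.87 = 74.81 m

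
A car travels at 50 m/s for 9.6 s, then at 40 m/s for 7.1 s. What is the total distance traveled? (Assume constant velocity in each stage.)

d₁ = v₁t₁ = 50 × 9.6 = 480.0 m
d₂ = v₂t₂ = 40 × 7.1 = 284.0 m
d_total = 480.0 + 284.0 = 764.0 m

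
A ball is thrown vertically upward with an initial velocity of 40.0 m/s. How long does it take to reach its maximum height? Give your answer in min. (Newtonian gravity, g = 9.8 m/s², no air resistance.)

t_up = v₀ / g = 40.0 / 9.8 = 4.08163 s
t_up = 4.08163 s / 60.0 = 0.06803 min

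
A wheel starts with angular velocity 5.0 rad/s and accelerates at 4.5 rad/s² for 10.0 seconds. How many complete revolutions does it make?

θ = ω₀t + ½αt² = 5.0×10.0 + ½×4.5×10.0² = 275.0 rad
Total revolutions = θ/(2π) = 275.0/(2π) = 43.77
Complete revolutions = ⌊43.77⌋ = 43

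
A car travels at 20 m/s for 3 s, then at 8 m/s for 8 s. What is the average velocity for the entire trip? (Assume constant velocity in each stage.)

d₁ = v₁t₁ = 20 × 3 = 60 m
d₂ = v₂t₂ = 8 × 8 = 64 m
d_total = 124 m, t_total = 11 s
v_avg = d_total/t_total = 124/11 = 11.27 m/s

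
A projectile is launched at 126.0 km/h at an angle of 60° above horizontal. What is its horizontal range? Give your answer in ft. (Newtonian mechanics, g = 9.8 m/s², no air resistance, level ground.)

v₀ = 126.0 km/h × 0.2777777777777778 = 35.0 m/s
R = v₀² × sin(2θ) / g = 35.0² × sin(2 × 60°) / 9.8 = 1225.0 × 0.866025 / 9.8 = 108.253 m
R = 108.253 m / 0.3048 = 355.2 ft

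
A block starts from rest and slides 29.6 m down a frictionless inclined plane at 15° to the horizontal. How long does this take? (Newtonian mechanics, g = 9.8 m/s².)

a = g sin(θ) = 9.8 × sin(15°) = 2.5364 m/s²
t = √(2d/a) = √(2 × 29.6 / 2.5364) = 4.83 s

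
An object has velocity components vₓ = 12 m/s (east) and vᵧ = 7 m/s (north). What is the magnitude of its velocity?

|v| = √(vₓ² + vᵧ²) = √(12² + 7²) = √(193) = 13.89 m/s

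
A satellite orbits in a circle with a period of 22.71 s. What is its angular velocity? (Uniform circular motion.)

ω = 2π/T = 2π/22.71 = 0.2767 rad/s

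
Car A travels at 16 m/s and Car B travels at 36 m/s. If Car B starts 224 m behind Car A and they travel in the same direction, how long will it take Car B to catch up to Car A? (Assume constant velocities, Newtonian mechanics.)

Relative speed: v_rel = 36 - 16 = 20 m/s
Time to catch: t = d₀/v_rel = 224/20 = 11.2 s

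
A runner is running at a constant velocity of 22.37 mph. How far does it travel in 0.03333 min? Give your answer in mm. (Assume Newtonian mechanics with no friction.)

v = 22.37 mph × 0.44704 = 10.0003 m/s
t = 0.03333 min × 60.0 = 1.9998 s
d = v × t = 10.0003 × 1.9998 = 19.9986 m
d = 19.9986 m / 0.001 = 20000 mm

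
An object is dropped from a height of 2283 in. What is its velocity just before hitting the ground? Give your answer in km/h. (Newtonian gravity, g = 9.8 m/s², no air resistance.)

h = 2283 in × 0.0254 = 57.9882 m
v = √(2gh) = √(2 × 9.8 × 57.9882) = 33.713 m/s
v = 33.713 m/s / 0.2777777777777778 = 121.4 km/h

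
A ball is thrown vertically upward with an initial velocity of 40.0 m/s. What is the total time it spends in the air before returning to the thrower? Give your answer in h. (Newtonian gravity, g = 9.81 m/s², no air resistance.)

t_total = 2 × v₀ / g = 2 × 40.0 / 9.81 = 8.15494 s
t_total = 8.15494 s / 3600.0 = 0.002265 h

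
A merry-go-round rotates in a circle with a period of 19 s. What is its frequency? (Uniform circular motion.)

f = 1/T = 1/19 = 0.0526 Hz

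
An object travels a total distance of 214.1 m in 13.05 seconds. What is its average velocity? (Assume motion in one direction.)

v_avg = Δd / Δt = 214.1 / 13.05 = 16.41 m/s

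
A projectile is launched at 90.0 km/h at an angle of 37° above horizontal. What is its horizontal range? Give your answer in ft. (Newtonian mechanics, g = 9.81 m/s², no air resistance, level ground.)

v₀ = 90.0 km/h × 0.2777777777777778 = 25.0 m/s
R = v₀² × sin(2θ) / g = 25.0² × sin(2 × 37°) / 9.81 = 625.0 × 0.961262 / 9.81 = 61.2425 m
R = 61.2425 m / 0.3048 = 200.9 ft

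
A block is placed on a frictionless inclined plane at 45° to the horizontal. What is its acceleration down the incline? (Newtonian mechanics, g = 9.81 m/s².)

a = g sin(θ) = 9.81 × sin(45°) = 9.81 × 0.7071 = 6.94 m/s²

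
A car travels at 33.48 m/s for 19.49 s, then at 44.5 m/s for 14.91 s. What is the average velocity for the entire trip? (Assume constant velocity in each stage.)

d₁ = v₁t₁ = 33.48 × 19.49 = 652.5252 m
d₂ = v₂t₂ = 44.5 × 14.91 = 663.495 m
d_total = 1316.0202 m, t_total = 34.4 s
v_avg = d_total/t_total = 1316.0202/34.4 = 38.26 m/s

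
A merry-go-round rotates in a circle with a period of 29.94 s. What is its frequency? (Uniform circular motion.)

f = 1/T = 1/29.94 = 0.0334 Hz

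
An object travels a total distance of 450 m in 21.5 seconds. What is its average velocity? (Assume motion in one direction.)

v_avg = Δd / Δt = 450 / 21.5 = 20.93 m/s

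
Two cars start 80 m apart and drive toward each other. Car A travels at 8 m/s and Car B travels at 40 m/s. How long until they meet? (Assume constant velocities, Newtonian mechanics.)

Combined speed: v_combined = 8 + 40 = 48 m/s
Time to meet: t = d/v_combined = 80/48 = 1.67 s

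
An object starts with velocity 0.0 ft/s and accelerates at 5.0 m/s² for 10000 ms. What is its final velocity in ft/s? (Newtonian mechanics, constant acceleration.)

v₀ = 0.0 ft/s × 0.3048 = 0.0 m/s
t = 10000 ms × 0.001 = 10.0 s
v = v₀ + a × t = 0.0 + 5.0 × 10.0 = 50.0 m/s
v = 50.0 m/s / 0.3048 = 164.0 ft/s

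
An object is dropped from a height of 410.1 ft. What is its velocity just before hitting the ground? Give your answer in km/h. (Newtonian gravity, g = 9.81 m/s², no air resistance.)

h = 410.1 ft × 0.3048 = 124.998 m
v = √(2gh) = √(2 × 9.81 × 124.998) = 49.5223 m/s
v = 49.5223 m/s / 0.2777777777777778 = 178.3 km/h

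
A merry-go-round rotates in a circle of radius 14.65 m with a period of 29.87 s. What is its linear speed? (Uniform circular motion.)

v = 2πr/T = 2π×14.65/29.87 = 3.08 m/s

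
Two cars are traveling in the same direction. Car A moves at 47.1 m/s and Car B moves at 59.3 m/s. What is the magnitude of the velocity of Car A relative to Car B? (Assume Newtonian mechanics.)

v_rel = |v_A - v_B| = |47.1 - 59.3| = 12.2 m/s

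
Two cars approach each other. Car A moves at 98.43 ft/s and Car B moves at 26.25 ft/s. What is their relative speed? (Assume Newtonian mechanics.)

v_rel = v_A + v_B = 98.43 + 26.25 = 124.68 ft/s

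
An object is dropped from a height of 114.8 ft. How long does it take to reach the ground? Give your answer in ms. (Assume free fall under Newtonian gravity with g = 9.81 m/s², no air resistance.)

h = 114.8 ft × 0.3048 = 34.991 m
t = √(2h/g) = √(2 × 34.991 / 9.81) = 2.67091 s
t = 2.67091 s / 0.001 = 2671 ms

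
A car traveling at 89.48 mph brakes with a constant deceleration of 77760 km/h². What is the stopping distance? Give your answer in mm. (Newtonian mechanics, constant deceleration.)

v₀ = 89.48 mph × 0.44704 = 40.0011 m/s
a = 77760 km/h² × 7.716049382716049e-05 = 6.0 m/s²
d = v₀² / (2a) = 40.0011² / (2 × 6.0) = 1600.09 / 12.0 = 133.341 m
d = 133.341 m / 0.001 = 133300 mm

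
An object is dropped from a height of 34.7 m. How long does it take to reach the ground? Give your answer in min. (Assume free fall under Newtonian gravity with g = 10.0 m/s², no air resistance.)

t = √(2h/g) = √(2 × 34.7 / 10.0) = 2.63439 s
t = 2.63439 s / 60.0 = 0.04391 min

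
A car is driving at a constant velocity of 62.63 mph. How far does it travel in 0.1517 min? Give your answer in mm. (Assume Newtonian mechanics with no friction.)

v = 62.63 mph × 0.44704 = 27.9981 m/s
t = 0.1517 min × 60.0 = 9.102 s
d = v × t = 27.9981 × 9.102 = 254.839 m
d = 254.839 m / 0.001 = 254800 mm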